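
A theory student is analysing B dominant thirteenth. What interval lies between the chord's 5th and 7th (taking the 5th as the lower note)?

m3

B13 is spelled B D♯ F♯ A C♯ G♯.
So we need the interval from F♯ up to A.
3 letter names make it a third; at 3 semitones (a half step narrower than major) the quality is minor.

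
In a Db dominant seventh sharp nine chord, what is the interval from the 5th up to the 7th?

Spelling the chord: Db, F, Ab, Cb, E.
So we need the interval from Ab up to Cb.
3 letter names make it a third; at 3 semitones (a half step narrower than major) the quality is minor.

m3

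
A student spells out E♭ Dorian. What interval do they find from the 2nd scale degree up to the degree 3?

E♭ dorian: E♭ F G♭ A♭ B♭ C D♭.
So we need the interval from F up to G♭.
From F to G♭: 1 semitone over a second = minor.

minor second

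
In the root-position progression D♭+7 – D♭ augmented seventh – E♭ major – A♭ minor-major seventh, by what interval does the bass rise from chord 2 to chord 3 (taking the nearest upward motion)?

The roots are D♭ and E♭.
Counting 2 letters and 2 half steps from D♭ gives a major second.

M2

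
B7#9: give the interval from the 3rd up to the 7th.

Spelling the chord: B, D#, F#, A, C##.
So we need the interval from D# up to A.
D# up to A is 6 semitones, a half step narrower than a perfect fifth, so the interval is diminished.

diminished fifth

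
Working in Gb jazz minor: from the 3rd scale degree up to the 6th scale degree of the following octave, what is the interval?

augmented eleventh

Spelling Gb jazz minor: Gb Ab Bbb Cb Db Eb F.
That puts Bbb below Eb.
From Bbb to Eb: 18 semitones over an eleventh = augmented.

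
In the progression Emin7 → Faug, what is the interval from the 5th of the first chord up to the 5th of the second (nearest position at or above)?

major second

The 5th of Emin7 is B; the 5th of Faug is C#.
From B to C# is 2 semitones, exactly the major second.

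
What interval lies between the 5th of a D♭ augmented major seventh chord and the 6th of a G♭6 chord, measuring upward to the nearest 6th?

diminished 5th

The 5th of D♭ augmented major seventh is A; the 6th of G♭6 is E♭.
5 letter names make it a fifth; at 6 semitones (a half step narrower than perfect) the quality is diminished.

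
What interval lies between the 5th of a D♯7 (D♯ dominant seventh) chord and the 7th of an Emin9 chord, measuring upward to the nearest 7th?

diminished fourth

D♯7 (D♯ dominant seventh) has A♯ as its 5th, and Emin9 has D as its 7th.
From A♯ to D: 4 semitones over a fourth = diminished.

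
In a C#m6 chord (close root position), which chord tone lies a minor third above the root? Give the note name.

E

C# minor sixth is spelled C#, E, G#, A#.
The root is C#. A minor third above C# is E.
E is the chord's 3rd.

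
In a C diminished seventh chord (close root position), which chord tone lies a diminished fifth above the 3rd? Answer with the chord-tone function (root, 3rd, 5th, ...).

7th

C diminished seventh: C, Eb, Gb, Bbb.
The 3rd is Eb. A diminished fifth above Eb is Bbb.
Bbb is the chord's 7th.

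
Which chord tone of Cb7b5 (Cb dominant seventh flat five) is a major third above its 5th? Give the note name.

Cb dominant seventh flat five is spelled Cb, Eb, Gbb, Bbb.
The 5th is Gbb. A major third above Gbb is Bbb.
Bbb is the chord's 7th.

Bbb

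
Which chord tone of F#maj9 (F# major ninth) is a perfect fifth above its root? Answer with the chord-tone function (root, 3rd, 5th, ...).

The chord tones of F# major ninth are F#–A#–C#–E#–G#.
The root is F#. A perfect fifth above F# is C#.
C# is the chord's 5th.

5th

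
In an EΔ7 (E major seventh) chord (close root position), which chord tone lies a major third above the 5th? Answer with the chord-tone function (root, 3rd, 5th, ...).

7th

Emaj7 is spelled E G♯ B D♯.
The 5th is B. A major third above B is D♯.
D♯ is the chord's 7th.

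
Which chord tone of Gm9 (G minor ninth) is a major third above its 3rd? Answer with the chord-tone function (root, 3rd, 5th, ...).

Gmin9 (G minor ninth): G–B♭–D–F–A.
The 3rd is B♭. A major third above B♭ is D.
D is the chord's 5th.

5th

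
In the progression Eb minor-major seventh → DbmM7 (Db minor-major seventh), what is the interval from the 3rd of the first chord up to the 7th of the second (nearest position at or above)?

The 3rd of Eb minor-major seventh is Gb; the 7th of DbmM7 (Db minor-major seventh) is C.
Gb up to C is 6 semitones, a half step wider than a perfect fourth, so the interval is augmented.

augmented fourth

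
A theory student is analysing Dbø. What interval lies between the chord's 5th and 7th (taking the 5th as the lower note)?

major third

Dbø is spelled Db–Fb–Abb–Cb.
So we need the interval from Abb up to Cb.
Counting 3 letters and 4 half steps from Abb gives a major third.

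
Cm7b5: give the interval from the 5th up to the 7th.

Spelling the chord: C–Eb–Gb–Bb.
So we need the interval from Gb up to Bb.
Counting 3 letters and 4 half steps from Gb gives a major third.

major 3rd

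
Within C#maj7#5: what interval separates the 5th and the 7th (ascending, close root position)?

minor 3rd

Spelling the chord: C# E# G## B#.
So we need the interval from G## up to B#.
From G## to B#: 3 semitones over a third = minor.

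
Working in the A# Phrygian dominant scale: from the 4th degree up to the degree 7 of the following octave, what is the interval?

perfect eleventh

A# phrygian dominant: A# B C## D# E# F# G#.
So we need the interval from D# up to G#.
Counting 11 letters and 17 half steps from D# gives a perfect eleventh.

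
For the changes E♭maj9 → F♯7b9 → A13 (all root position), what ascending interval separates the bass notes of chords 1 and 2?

augmented second

The roots are E♭ and F♯.
E♭ up to F♯ is 3 semitones, a half step wider than a major second, so the interval is augmented.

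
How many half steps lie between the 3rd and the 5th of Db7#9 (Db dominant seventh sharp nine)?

Db dominant seventh sharp nine is spelled Db-F-Ab-Cb-E.
F to Ab is a minor third: 3 semitones.

3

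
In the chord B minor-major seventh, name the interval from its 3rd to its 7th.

augmented 5th

Spelling the chord: B-D-F#-A#.
So we need the interval from D up to A#.
5 letter names make it a fifth; at 8 semitones (a half step wider than perfect) the quality is augmented.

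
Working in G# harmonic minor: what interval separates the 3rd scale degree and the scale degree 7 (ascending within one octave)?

augmented 5th

G# harmonic minor: G# A# B C# D# E F##.
So we need the interval from B up to F##.
From B to F##: 8 semitones over a fifth = augmented.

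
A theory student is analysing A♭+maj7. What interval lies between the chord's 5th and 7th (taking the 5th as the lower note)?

minor third

A♭ augmented major seventh is spelled A♭ C E G.
So we need the interval from E up to G.
E up to G is 3 semitones, a half step narrower than a major third, so the interval is minor.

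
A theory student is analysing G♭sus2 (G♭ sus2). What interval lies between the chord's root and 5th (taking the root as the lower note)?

G♭sus2 is spelled G♭ A♭ D♭.
That puts G♭ below D♭.
From G♭ to D♭ is 7 semitones, exactly the perfect fifth.

perfect fifth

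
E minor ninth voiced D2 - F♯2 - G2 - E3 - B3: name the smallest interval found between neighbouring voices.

minor second

Adjacent intervals: D2→F♯2 = major third; F♯2→G2 = minor second; G2→E3 = major sixth; E3→B3 = perfect fifth.
The smallest is F♯2 to G2, a minor second (1 semitone).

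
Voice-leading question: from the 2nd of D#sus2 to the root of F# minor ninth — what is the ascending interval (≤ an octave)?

minor second

The 2nd of D#sus2 is E#; the root of F# minor ninth is F#.
From E# to F#: 1 semitone over a second = minor.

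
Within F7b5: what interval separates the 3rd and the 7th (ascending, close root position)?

F dominant seventh flat five is spelled F-A-Cb-Eb.
That puts A below Eb.
From A to Eb: 6 semitones over a fifth = diminished.

d5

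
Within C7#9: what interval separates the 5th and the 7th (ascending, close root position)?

minor third

Spelling the chord: C, E, G, Bb, D#.
The 5th is G and the 7th is Bb.
From G to Bb: 3 semitones over a third = minor.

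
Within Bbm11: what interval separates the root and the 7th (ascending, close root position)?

minor 7th

The chord tones of Bbm11 are Bb Db F Ab C Eb.
Root = Bb; 7th = Ab.
Bb up to Ab is 10 semitones, a half step narrower than a major seventh, so the interval is minor.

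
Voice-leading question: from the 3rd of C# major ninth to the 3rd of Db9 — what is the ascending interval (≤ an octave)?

diminished second

The 3rd of C# major ninth is E#; the 3rd of Db9 is F.
From E# to F: 0 semitones over a second = diminished.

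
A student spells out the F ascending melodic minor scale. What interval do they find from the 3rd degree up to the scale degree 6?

augmented fourth

F melodic minor: F G Ab Bb C D E.
The 3rd degree is Ab and the 6th degree is D.
4 letter names make it a fourth; at 6 semitones (a half step wider than perfect) the quality is augmented.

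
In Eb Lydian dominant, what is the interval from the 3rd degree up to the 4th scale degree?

Spelling Eb Lydian dominant: Eb F G A Bb C Db.
3rd degree = G; scale degree 4 = A.
From G to A is 2 semitones, exactly the major second.

major second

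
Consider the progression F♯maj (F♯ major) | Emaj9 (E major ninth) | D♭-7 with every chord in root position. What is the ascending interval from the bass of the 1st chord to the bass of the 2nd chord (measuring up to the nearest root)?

minor 7th

The roots are F♯ and E.
From F♯ to E: 10 semitones over a seventh = minor.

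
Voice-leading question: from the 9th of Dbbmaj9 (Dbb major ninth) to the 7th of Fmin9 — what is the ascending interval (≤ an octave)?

Dbbmaj9 (Dbb major ninth) has Ebb as its 9th, and Fmin9 has Eb as its 7th.
Ebb up to Eb is 1 semitone, a half step wider than a perfect unison, so the interval is augmented.

augmented unison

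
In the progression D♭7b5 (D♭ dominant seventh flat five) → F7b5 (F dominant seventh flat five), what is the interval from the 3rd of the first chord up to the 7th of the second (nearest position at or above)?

minor seventh

The 3rd of D♭7b5 (D♭ dominant seventh flat five) is F; the 7th of F7b5 (F dominant seventh flat five) is E♭.
F up to E♭ is 10 semitones, a half step narrower than a major seventh, so the interval is minor.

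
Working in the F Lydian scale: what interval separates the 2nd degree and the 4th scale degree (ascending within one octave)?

F lydian: F G A B C D E.
That puts G below B.
Counting 3 letters and 4 half steps from G gives a major third.

M3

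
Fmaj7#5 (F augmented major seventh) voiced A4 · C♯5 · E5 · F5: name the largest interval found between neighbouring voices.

major third

Adjacent intervals: A4→C♯5 = major third; C♯5→E5 = minor third; E5→F5 = minor second.
The largest is A4 to C♯5, a major third (4 semitones).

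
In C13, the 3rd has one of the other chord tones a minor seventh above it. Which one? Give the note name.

D

The chord tones of C dominant thirteenth are C, E, G, Bb, D, A.
The 3rd is E. A minor seventh above E is D.
D is the chord's 9th.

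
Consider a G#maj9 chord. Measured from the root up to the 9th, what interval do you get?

major ninth

Spelling the chord: G# B# D# F## A#.
That puts G# below A#.
Counting 9 letters and 14 half steps from G# gives a major ninth.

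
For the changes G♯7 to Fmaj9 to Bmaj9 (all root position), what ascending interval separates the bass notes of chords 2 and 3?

augmented 4th

The roots are F and B.
F up to B is 6 semitones, a half step wider than a perfect fourth, so the interval is augmented.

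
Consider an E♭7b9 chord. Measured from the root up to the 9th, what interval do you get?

minor ninth

E♭7b9: E♭-G-B♭-D♭-F♭.
That puts E♭ below F♭.
From E♭ to F♭: 13 semitones over a ninth = minor.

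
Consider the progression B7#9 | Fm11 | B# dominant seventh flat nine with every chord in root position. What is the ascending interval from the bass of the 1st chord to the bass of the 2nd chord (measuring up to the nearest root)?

diminished fifth

The roots are B and F.
B up to F is 6 semitones, a half step narrower than a perfect fifth, so the interval is diminished.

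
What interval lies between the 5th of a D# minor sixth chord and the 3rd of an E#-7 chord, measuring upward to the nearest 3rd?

The 5th of D# minor sixth is A#; the 3rd of E#-7 is G#.
7 letter names make it a seventh; at 10 semitones (a half step narrower than major) the quality is minor.

minor 7th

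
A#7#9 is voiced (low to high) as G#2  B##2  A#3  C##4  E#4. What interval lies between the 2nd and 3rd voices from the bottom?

diminished seventh

Those voices are B##2 and A#3.
B## up to A# is 9 semitones, a whole step narrower than a major seventh, so the interval is diminished.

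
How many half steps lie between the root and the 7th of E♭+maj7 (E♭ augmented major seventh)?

E♭+maj7 is spelled E♭ G B D.
E♭ to D is a major seventh: 11 semitones.

11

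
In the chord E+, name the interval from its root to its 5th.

The chord tones of E augmented are E-G#-B#.
So we need the interval from E up to B#.
E up to B# is 8 semitones, a half step wider than a perfect fifth, so the interval is augmented.

augmented 5th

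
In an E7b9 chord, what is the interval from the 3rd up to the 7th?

diminished fifth

Spelling the chord: E, G#, B, D, F.
That puts G# below D.
5 letter names make it a fifth; at 6 semitones (a half step narrower than perfect) the quality is diminished.
That tritone between 3rd and 7th is what gives the dominant seventh its pull toward resolution.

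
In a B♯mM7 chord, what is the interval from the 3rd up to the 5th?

major third

Spelling the chord: B♯-D♯-F𝄪-A𝄪.
3rd = D♯; 5th = F𝄪.
D♯ up to F𝄪 spans 3 letter names and 4 semitones — a major third.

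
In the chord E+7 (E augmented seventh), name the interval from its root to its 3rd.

major 3rd

Spelling the chord: E, G♯, B♯, D.
The root is E and the 3rd is G♯.
E up to G♯ spans 3 letter names and 4 semitones — a major third.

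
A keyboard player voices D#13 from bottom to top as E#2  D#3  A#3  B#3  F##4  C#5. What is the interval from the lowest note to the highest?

minor 20th

The outer voices are E#2 and C#5.
20 letter names make it a 20th; at 32 semitones (a half step narrower than major) the quality is minor.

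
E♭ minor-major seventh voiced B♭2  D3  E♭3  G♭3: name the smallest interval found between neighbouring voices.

minor second

Adjacent intervals: B♭2→D3 = major third; D3→E♭3 = minor second; E♭3→G♭3 = minor third.
The smallest is D3 to E♭3, a minor second (1 semitone).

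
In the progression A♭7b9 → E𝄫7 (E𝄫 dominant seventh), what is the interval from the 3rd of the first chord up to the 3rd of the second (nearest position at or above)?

A♭7b9 has C as its 3rd, and E𝄫7 (E𝄫 dominant seventh) has G♭ as its 3rd.
From C to G♭: 6 semitones over a fifth = diminished.

diminished fifth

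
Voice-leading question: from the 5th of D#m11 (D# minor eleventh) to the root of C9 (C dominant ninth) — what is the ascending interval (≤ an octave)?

d3

The 5th of D#m11 (D# minor eleventh) is A#; the root of C9 (C dominant ninth) is C.
From A# to C: 2 semitones over a third = diminished.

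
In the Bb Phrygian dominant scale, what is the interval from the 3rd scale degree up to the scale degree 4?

Spelling the Bb Phrygian dominant scale: Bb Cb D Eb F Gb Ab.
That puts D below Eb.
D up to Eb is 1 semitone, a half step narrower than a major second, so the interval is minor.

m2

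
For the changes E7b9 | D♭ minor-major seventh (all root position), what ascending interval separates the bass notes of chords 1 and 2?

The roots are E and D♭.
7 letter names make it a seventh; at 9 semitones (a whole step narrower than major) the quality is diminished.

diminished seventh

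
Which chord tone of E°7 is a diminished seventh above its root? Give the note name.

The chord tones of Edim7 (E diminished seventh) are E-G-Bb-Db.
The root is E. A diminished seventh above E is Db.
Db is the chord's 7th.

Db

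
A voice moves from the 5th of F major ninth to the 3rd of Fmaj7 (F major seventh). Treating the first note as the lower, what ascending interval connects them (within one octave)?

The 5th of F major ninth is C; the 3rd of Fmaj7 (F major seventh) is A.
Counting 6 letters and 9 half steps from C gives a major sixth.

major sixth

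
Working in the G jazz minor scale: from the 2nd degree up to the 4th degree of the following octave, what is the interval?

m10

G melodic minor: G A B♭ C D E F♯.
So we need the interval from A up to C.
10 letter names make it a tenth; at 15 semitones (a half step narrower than major) the quality is minor.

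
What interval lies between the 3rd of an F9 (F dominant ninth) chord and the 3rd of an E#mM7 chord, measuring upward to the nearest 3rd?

The 3rd of F9 (F dominant ninth) is A; the 3rd of E#mM7 is G#.
A up to G# spans 7 letter names and 11 semitones — a major seventh.

major 7th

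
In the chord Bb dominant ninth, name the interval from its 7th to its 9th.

The chord tones of Bb9 (Bb dominant ninth) are Bb-D-F-Ab-C.
So we need the interval from Ab up to C.
From Ab to C is 4 semitones, exactly the major third.

major third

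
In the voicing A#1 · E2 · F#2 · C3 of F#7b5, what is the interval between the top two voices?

diminished fifth

Those voices are F#2 and C3.
F# up to C is 6 semitones, a half step narrower than a perfect fifth, so the interval is diminished.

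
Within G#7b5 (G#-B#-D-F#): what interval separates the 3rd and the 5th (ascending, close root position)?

3rd = B#; 5th = D.
From B# to D: 2 semitones over a third = diminished.

diminished third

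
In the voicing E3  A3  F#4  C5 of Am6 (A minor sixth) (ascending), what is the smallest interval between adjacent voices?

Adjacent intervals: E3→A3 = perfect fourth; A3→F#4 = major sixth; F#4→C5 = diminished fifth.
The smallest is E3 to A3, a perfect fourth (5 semitones).

perfect fourth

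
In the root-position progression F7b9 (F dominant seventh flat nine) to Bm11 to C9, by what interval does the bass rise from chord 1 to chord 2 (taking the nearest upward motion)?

augmented fourth

The roots are F and B.
4 letter names make it a fourth; at 6 semitones (a half step wider than perfect) the quality is augmented.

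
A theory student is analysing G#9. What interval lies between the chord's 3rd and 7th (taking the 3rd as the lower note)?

The chord tones of G#9 are G#–B#–D#–F#–A#.
The 3rd is B# and the 7th is F#.
B# up to F# is 6 semitones, a half step narrower than a perfect fifth, so the interval is diminished.
That tritone between 3rd and 7th is what gives the dominant seventh its pull toward resolution.

diminished fifth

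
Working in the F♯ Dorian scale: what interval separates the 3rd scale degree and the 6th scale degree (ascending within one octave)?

A4

F♯ dorian: F♯ G♯ A B C♯ D♯ E.
3rd scale degree = A; scale degree 6 = D♯.
A up to D♯ is 6 semitones, a half step wider than a perfect fourth, so the interval is augmented.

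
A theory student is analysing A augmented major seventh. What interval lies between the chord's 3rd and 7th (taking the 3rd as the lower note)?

The chord tones of A+maj7 are A C♯ E♯ G♯.
3rd = C♯; 7th = G♯.
C♯ up to G♯ spans 5 letter names and 7 semitones — a perfect fifth.

perfect 5th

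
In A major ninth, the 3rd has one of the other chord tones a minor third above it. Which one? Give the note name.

Amaj9 (A major ninth) is spelled A C# E G# B.
The 3rd is C#. A minor third above C# is E.
E is the chord's 5th.

E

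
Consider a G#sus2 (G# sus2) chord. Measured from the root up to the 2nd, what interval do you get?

G#sus2: G#, A#, D#.
That puts G# below A#.
From G# to A# is 2 semitones, exactly the major second.

major second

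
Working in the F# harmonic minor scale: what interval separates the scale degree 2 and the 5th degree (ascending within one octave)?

perfect 4th

The scale runs F# G# A B C# D E#.
So we need the interval from G# up to C#.
From G# to C# is 5 semitones, exactly the perfect fourth.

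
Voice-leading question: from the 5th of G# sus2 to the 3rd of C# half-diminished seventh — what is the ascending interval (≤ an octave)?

G# sus2 has D# as its 5th, and C# half-diminished seventh has E as its 3rd.
2 letter names make it a second; at 1 semitone (a half step narrower than major) the quality is minor.

m2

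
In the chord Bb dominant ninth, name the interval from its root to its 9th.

Bb dominant ninth is spelled Bb-D-F-Ab-C.
Root = Bb; 9th = C.
From Bb to C is 14 semitones, exactly the major ninth.

major ninth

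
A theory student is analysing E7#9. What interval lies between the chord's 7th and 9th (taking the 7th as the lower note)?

augmented third

E7#9 is spelled E, G#, B, D, F##.
7th = D; 9th = F##.
3 letter names make it a third; at 5 semitones (a half step wider than major) the quality is augmented.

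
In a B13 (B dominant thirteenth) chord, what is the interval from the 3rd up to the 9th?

B13 (B dominant thirteenth): B–D#–F#–A–C#–G#.
That puts D# below C#.
From D# to C#: 10 semitones over a seventh = minor.

minor seventh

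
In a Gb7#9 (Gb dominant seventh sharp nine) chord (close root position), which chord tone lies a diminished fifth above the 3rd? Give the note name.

Fb

The chord tones of Gb7#9 (Gb dominant seventh sharp nine) are Gb–Bb–Db–Fb–A.
The 3rd is Bb. A diminished fifth above Bb is Fb.
Fb is the chord's 7th.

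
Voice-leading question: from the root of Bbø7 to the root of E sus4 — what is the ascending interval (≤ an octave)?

A4

Bbø7 has Bb as its root, and E sus4 has E as its root.
Bb up to E is 6 semitones, a half step wider than a perfect fourth, so the interval is augmented.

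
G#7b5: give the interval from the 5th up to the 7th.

M3

Spelling the chord: G#-B#-D-F#.
That puts D below F#.
Counting 3 letters and 4 half steps from D gives a major third.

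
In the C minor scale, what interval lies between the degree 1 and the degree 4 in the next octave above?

perfect eleventh

The scale runs C D Eb F G Ab Bb.
That puts C below F.
Counting 11 letters and 17 half steps from C gives a perfect eleventh.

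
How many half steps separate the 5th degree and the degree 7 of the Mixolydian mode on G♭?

3

The scale is G♭ A♭ B♭ C♭ D♭ E♭ F♭.
D♭ up to F♭ is a minor third — 3 semitones.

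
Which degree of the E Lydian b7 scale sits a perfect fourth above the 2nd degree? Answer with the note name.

The scale is E F♯ G♯ A♯ B C♯ D.
The 2nd degree is F♯; a perfect fourth above that is B — scale degree 5.

B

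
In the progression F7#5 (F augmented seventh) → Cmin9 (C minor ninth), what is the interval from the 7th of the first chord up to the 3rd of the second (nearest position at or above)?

perfect 1st

The 7th of F7#5 (F augmented seventh) is E♭; the 3rd of Cmin9 (C minor ninth) is E♭.
E♭ up to E♭ spans 1 letter names and 0 semitones — a perfect unison.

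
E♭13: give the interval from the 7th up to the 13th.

major seventh

E♭13: E♭, G, B♭, D♭, F, C.
That puts D♭ below C.
D♭ up to C spans 7 letter names and 11 semitones — a major seventh.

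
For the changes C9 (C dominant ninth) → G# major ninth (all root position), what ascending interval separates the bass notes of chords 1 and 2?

The roots are C and G#.
5 letter names make it a fifth; at 8 semitones (a half step wider than perfect) the quality is augmented.

augmented fifth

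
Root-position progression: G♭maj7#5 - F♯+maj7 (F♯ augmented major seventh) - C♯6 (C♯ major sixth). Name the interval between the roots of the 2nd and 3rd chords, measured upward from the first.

The roots are F♯ and C♯.
Counting 5 letters and 7 half steps from F♯ gives a perfect fifth.

perfect fifth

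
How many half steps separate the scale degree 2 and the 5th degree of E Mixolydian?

5

The scale is E F♯ G♯ A B C♯ D.
F♯ up to B is a perfect fourth — 5 semitones.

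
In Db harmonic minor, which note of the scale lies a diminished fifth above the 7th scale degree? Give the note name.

Gb

The scale is Db Eb Fb Gb Ab Bbb C.
The 7th scale degree is C; a diminished fifth above that is Gb — scale degree 4.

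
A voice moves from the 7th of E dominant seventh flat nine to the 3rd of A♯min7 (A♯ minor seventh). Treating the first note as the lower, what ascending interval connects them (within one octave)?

M7

The 7th of E dominant seventh flat nine is D; the 3rd of A♯min7 (A♯ minor seventh) is C♯.
Counting 7 letters and 11 half steps from D gives a major seventh.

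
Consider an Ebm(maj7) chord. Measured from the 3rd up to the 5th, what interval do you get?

major 3rd

The chord tones of Eb minor-major seventh are Eb–Gb–Bb–D.
3rd = Gb; 5th = Bb.
Gb up to Bb spans 3 letter names and 4 semitones — a major third.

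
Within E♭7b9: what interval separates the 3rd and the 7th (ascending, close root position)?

The chord tones of E♭7b9 are E♭ G B♭ D♭ F♭.
So we need the interval from G up to D♭.
From G to D♭: 6 semitones over a fifth = diminished.

diminished fifth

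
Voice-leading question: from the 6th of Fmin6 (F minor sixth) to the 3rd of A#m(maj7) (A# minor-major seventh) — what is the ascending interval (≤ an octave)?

major seventh

Fmin6 (F minor sixth) has D as its 6th, and A#m(maj7) (A# minor-major seventh) has C# as its 3rd.
Counting 7 letters and 11 half steps from D gives a major seventh.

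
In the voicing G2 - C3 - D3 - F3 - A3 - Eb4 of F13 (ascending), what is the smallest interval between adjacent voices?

Adjacent intervals: G2→C3 = perfect fourth; C3→D3 = major second; D3→F3 = minor third; F3→A3 = major third; A3→Eb4 = diminished fifth.
The smallest is C3 to D3, a major second (2 semitones).

major 2nd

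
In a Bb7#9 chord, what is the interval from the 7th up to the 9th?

Bb7#9: Bb, D, F, Ab, C#.
The 7th is Ab and the 9th is C#.
Ab up to C# is 5 semitones, a half step wider than a major third, so the interval is augmented.

augmented 3rd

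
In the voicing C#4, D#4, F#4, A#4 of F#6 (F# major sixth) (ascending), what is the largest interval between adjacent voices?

major third

Adjacent intervals: C#4→D#4 = major second; D#4→F#4 = minor third; F#4→A#4 = major third.
The largest is F#4 to A#4, a major third (4 semitones).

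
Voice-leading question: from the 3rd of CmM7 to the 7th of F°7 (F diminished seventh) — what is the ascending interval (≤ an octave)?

The 3rd of CmM7 is E♭; the 7th of F°7 (F diminished seventh) is E𝄫.
E♭ up to E𝄫 is 11 semitones, a half step narrower than a perfect octave, so the interval is diminished.

diminished octave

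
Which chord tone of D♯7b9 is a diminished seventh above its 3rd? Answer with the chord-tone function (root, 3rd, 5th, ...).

Spelling the chord: D♯ F𝄪 A♯ C♯ E.
The 3rd is F𝄪. A diminished seventh above F𝄪 is E.
E is the chord's 9th.

9th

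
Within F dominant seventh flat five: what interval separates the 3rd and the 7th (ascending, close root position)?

F7b5: F, A, Cb, Eb.
The 3rd is A and the 7th is Eb.
From A to Eb: 6 semitones over a fifth = diminished.

d5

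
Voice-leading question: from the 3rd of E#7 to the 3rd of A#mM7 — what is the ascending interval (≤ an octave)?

diminished fourth

E#7 has G## as its 3rd, and A#mM7 has C# as its 3rd.
G## up to C# is 4 semitones, a half step narrower than a perfect fourth, so the interval is diminished.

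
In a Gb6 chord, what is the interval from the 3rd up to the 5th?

minor third

Gb6: Gb Bb Db Eb.
The 3rd is Bb and the 5th is Db.
From Bb to Db: 3 semitones over a third = minor.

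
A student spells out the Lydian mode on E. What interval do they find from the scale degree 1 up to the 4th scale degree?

The scale runs E F♯ G♯ A♯ B C♯ D♯.
Scale degree 1 = E; 4th scale degree = A♯.
4 letter names make it a fourth; at 6 semitones (a half step wider than perfect) the quality is augmented.

augmented fourth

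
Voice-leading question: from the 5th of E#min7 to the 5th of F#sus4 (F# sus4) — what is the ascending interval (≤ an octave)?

m2

E#min7 has B# as its 5th, and F#sus4 (F# sus4) has C# as its 5th.
B# up to C# is 1 semitone, a half step narrower than a major second, so the interval is minor.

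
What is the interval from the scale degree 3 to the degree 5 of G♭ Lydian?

G♭ lydian: G♭ A♭ B♭ C D♭ E♭ F.
So we need the interval from B♭ up to D♭.
3 letter names make it a third; at 3 semitones (a half step narrower than major) the quality is minor.

m3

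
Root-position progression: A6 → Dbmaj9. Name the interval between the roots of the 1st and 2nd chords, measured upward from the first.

The roots are A and Db.
From A to Db: 4 semitones over a fourth = diminished.

diminished fourth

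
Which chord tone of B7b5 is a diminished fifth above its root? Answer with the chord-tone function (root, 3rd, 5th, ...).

The chord tones of B7b5 are B, D#, F, A.
The root is B. A diminished fifth above B is F.
F is the chord's 5th.

5th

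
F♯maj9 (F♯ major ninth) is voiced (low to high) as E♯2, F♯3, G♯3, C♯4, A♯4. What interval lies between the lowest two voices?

Those voices are E♯2 and F♯3.
9 letter names make it a ninth; at 13 semitones (a half step narrower than major) the quality is minor.

m9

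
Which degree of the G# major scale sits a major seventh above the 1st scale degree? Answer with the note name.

F##

The scale is G# A# B# C# D# E# F##.
The 1st scale degree is G#; a major seventh above that is F## — scale degree 7.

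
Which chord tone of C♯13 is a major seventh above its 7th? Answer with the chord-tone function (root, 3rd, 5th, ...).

C♯ dominant thirteenth: C♯ E♯ G♯ B D♯ A♯.
The 7th is B. A major seventh above B is A♯.
A♯ is the chord's 13th.

13th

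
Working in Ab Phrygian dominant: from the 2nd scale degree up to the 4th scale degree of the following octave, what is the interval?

Spelling Ab Phrygian dominant: Ab Bbb C Db Eb Fb Gb.
2nd scale degree = Bbb; 4th scale degree (up an octave) = Db.
Bbb up to Db spans 10 letter names and 16 semitones — a major tenth.

major tenth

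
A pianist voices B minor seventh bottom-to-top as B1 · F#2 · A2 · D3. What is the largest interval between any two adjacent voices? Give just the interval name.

perfect fifth

Adjacent intervals: B1→F#2 = perfect fifth; F#2→A2 = minor third; A2→D3 = perfect fourth.
The largest is B1 to F#2, a perfect fifth (7 semitones).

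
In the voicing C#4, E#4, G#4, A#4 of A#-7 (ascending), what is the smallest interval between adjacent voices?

M2

Adjacent intervals: C#4→E#4 = major third; E#4→G#4 = minor third; G#4→A#4 = major second.
The smallest is G#4 to A#4, a major second (2 semitones).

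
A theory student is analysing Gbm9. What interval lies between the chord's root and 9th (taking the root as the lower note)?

major 9th

Gb minor ninth is spelled Gb Bbb Db Fb Ab.
So we need the interval from Gb up to Ab.
Gb up to Ab spans 9 letter names and 14 semitones — a major ninth.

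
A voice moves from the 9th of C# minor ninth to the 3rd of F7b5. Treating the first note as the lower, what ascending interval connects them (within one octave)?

C# minor ninth has D# as its 9th, and F7b5 has A as its 3rd.
5 letter names make it a fifth; at 6 semitones (a half step narrower than perfect) the quality is diminished.

diminished fifth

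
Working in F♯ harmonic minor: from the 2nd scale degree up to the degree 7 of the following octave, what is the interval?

major 13th

Spelling F♯ harmonic minor: F♯ G♯ A B C♯ D E♯.
That puts G♯ below E♯.
Counting 13 letters and 21 half steps from G♯ gives a major thirteenth.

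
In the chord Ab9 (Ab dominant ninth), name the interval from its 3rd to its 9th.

m7

Spelling the chord: Ab-C-Eb-Gb-Bb.
That puts C below Bb.
7 letter names make it a seventh; at 10 semitones (a half step narrower than major) the quality is minor.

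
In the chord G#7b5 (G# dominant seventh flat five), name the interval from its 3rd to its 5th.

G#7b5: G# B# D F#.
So we need the interval from B# up to D.
B# up to D is 2 semitones, a whole step narrower than a major third, so the interval is diminished.

diminished 3rd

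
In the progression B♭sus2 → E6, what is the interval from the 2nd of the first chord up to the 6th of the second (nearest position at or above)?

B♭sus2 has C as its 2nd, and E6 has C♯ as its 6th.
1 letter names make it a unison; at 1 semitone (a half step wider than perfect) the quality is augmented.

A1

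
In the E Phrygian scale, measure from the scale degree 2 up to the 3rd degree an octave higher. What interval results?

major 9th

E phrygian: E F G A B C D.
The scale degree 2 is F and the scale degree 3 (up an octave) is G.
From F to G is 14 semitones, exactly the major ninth.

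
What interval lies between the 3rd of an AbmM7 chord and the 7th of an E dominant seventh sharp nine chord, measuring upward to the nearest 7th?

A2

The 3rd of AbmM7 is Cb; the 7th of E dominant seventh sharp nine is D.
2 letter names make it a second; at 3 semitones (a half step wider than major) the quality is augmented.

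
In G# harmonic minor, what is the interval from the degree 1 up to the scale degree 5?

perfect fifth

The scale runs G# A# B C# D# E F##.
Degree 1 = G#; scale degree 5 = D#.
G# up to D# spans 5 letter names and 7 semitones — a perfect fifth.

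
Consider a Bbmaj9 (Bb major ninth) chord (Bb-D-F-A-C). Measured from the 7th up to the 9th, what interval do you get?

That puts A below C.
3 letter names make it a third; at 3 semitones (a half step narrower than major) the quality is minor.

minor third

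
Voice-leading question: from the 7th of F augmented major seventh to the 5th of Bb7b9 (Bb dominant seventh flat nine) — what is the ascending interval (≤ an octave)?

F augmented major seventh has E as its 7th, and Bb7b9 (Bb dominant seventh flat nine) has F as its 5th.
E up to F is 1 semitone, a half step narrower than a major second, so the interval is minor.

m2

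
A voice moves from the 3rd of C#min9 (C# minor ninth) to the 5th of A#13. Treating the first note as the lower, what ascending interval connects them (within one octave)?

A1

The 3rd of C#min9 (C# minor ninth) is E; the 5th of A#13 is E#.
E up to E# is 1 semitone, a half step wider than a perfect unison, so the interval is augmented.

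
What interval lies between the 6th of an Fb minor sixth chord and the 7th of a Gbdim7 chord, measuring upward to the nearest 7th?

The 6th of Fb minor sixth is Db; the 7th of Gbdim7 is Fbb.
3 letter names make it a third; at 2 semitones (a whole step narrower than major) the quality is diminished.

diminished third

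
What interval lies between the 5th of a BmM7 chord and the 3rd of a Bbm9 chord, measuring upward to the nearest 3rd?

diminished sixth

The 5th of BmM7 is F#; the 3rd of Bbm9 is Db.
F# up to Db is 7 semitones, a whole step narrower than a major sixth, so the interval is diminished.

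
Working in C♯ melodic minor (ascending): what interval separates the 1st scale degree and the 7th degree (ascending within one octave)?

major seventh

Spelling C♯ melodic minor (ascending): C♯ D♯ E F♯ G♯ A♯ B♯.
The 1st scale degree is C♯ and the degree 7 is B♯.
Counting 7 letters and 11 half steps from C♯ gives a major seventh.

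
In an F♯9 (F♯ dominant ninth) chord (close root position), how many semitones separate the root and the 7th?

10

F♯ dominant ninth is spelled F♯, A♯, C♯, E, G♯.
F♯ to E is a minor seventh: 10 semitones.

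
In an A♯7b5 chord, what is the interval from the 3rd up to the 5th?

diminished 3rd

The chord tones of A♯7b5 are A♯-C𝄪-E-G♯.
The 3rd is C𝄪 and the 5th is E.
C𝄪 up to E is 2 semitones, a whole step narrower than a major third, so the interval is diminished.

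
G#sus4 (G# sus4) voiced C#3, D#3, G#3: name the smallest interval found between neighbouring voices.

major 2nd

Adjacent intervals: C#3→D#3 = major second; D#3→G#3 = perfect fourth.
The smallest is C#3 to D#3, a major second (2 semitones).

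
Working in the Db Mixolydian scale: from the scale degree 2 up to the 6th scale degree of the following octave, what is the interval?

perfect twelfth

The scale runs Db Eb F Gb Ab Bb Cb.
The scale degree 2 is Eb and the degree 6 (up an octave) is Bb.
Eb up to Bb spans 12 letter names and 19 semitones — a perfect twelfth.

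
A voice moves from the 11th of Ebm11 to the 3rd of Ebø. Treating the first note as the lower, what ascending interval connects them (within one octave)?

The 11th of Ebm11 is Ab; the 3rd of Ebø is Gb.
From Ab to Gb: 10 semitones over a seventh = minor.

minor 7th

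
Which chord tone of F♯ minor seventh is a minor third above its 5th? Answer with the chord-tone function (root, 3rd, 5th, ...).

7th

Spelling the chord: F♯-A-C♯-E.
The 5th is C♯. A minor third above C♯ is E.
E is the chord's 7th.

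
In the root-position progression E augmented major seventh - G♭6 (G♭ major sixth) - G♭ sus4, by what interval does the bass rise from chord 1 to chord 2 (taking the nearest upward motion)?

diminished third

The roots are E and G♭.
E up to G♭ is 2 semitones, a whole step narrower than a major third, so the interval is diminished.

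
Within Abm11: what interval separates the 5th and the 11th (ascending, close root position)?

minor seventh

Abm11 is spelled Ab–Cb–Eb–Gb–Bb–Db.
5th = Eb; 11th = Db.
Eb up to Db is 10 semitones, a half step narrower than a major seventh, so the interval is minor.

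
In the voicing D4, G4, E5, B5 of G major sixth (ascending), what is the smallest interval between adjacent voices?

Adjacent intervals: D4→G4 = perfect fourth; G4→E5 = major sixth; E5→B5 = perfect fifth.
The smallest is D4 to G4, a perfect fourth (5 semitones).

P4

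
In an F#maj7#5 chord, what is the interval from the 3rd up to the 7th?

perfect 5th

F# augmented major seventh: F# A# C## E#.
The 3rd is A# and the 7th is E#.
Counting 5 letters and 7 half steps from A# gives a perfect fifth.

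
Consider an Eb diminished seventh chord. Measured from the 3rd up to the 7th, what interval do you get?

Eb°7 is spelled Eb Gb Bbb Dbb.
3rd = Gb; 7th = Dbb.
5 letter names make it a fifth; at 6 semitones (a half step narrower than perfect) the quality is diminished.

diminished fifth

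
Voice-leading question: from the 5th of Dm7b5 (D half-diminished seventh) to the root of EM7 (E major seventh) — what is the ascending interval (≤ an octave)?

A5

Dm7b5 (D half-diminished seventh) has Ab as its 5th, and EM7 (E major seventh) has E as its root.
From Ab to E: 8 semitones over a fifth = augmented.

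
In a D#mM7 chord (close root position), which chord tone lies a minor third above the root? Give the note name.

Spelling the chord: D#, F#, A#, C##.
The root is D#. A minor third above D# is F#.
F# is the chord's 3rd.

F#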